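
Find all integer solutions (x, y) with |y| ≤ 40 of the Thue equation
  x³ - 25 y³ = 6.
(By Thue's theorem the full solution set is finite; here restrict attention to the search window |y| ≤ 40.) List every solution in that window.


The equation is x³ - 25y³ = 6. For fixed y, x³ = 25·y³ + 6, so a solution requires the RHS to be a perfect cube.
Strategy: iterate y from -40 to 40, compute RHS = 25·y³ + 6, and check whether it is a (positive or negative) perfect cube.
Check small values of y:
  y = 0: RHS = 6 is not a perfect cube.
  y = 1: RHS = 31 is not a perfect cube.
  y = -1: RHS = -19 is not a perfect cube.
  y = 2: RHS = 206 is not a perfect cube.
  y = -2: RHS = -194 is not a perfect cube.
  y = 3: RHS = 681 is not a perfect cube.
  y = -3: RHS = -669 is not a perfect cube.
Continuing the search up to |y| = 40 finds no solutions either.
No (x, y) in the scanned range satisfies the equation.

No integer solutions with |y| ≤ 40.


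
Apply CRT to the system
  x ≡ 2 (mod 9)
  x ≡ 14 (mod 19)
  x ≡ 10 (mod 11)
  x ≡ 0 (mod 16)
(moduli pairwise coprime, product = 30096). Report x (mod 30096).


Product of moduli M = 9 · 19 · 11 · 16 = 30096.
Merge one congruence at a time:
  Start: x ≡ 2 (mod 9).
  Combine with x ≡ 14 (mod 19); new modulus lcm = 171.
    Write x = 2 + 9·t and substitute into x ≡ 14 (mod 19): 9·t ≡ 14 − 2 = 12 (mod 19).
    The inverse of 9 mod 19 is 17 (since 9·17 = 153 = 8·19 + 1), so t ≡ 17·12 = 204 ≡ 14 (mod 19).
    Then x = 2 + 9·14 = 128, valid modulo lcm(9, 19) = 171: x ≡ 128 (mod 171).
  Combine with x ≡ 10 (mod 11); new modulus lcm = 1881.
    Write x = 128 + 171·t and substitute into x ≡ 10 (mod 11): 171·t ≡ 10 − 128 = -118 (mod 11).
    Reduce coefficients mod 11: 6·t ≡ 3 (mod 11).
    The inverse of 6 mod 11 is 2 (since 6·2 = 12 = 1·11 + 1), so t ≡ 2·3 = 6 ≡ 6 (mod 11).
    Then x = 128 + 171·6 = 1154, valid modulo lcm(171, 11) = 1881: x ≡ 1154 (mod 1881).
  Combine with x ≡ 0 (mod 16); new modulus lcm = 30096.
    Write x = 1154 + 1881·t and substitute into x ≡ 0 (mod 16): 1881·t ≡ 0 − 1154 = -1154 (mod 16).
    Reduce coefficients mod 16: 9·t ≡ 14 (mod 16).
    The inverse of 9 mod 16 is 9 (since 9·9 = 81 = 5·16 + 1), so t ≡ 9·14 = 126 ≡ 14 (mod 16).
    Then x = 1154 + 1881·14 = 27488, valid modulo lcm(1881, 16) = 30096: x ≡ 27488 (mod 30096).
Verify against each original: 27488 mod 9 = 2, 27488 mod 19 = 14, 27488 mod 11 = 10, 27488 mod 16 = 0.

x ≡ 27488 (mod 30096).


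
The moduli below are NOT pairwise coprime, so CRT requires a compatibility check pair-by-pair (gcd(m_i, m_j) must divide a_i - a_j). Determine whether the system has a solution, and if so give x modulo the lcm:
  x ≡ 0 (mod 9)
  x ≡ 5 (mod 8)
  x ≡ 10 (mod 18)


Moduli 9, 8, 18 are not pairwise coprime, so CRT works modulo lcm(m_i) when all pairwise compatibility conditions hold.
Pairwise compatibility: gcd(m_i, m_j) must divide a_i - a_j for every pair.
Merge one congruence at a time:
  Start: x ≡ 0 (mod 9).
  Combine with x ≡ 5 (mod 8): gcd(9, 8) = 1; 5 - 0 = 5, which IS divisible by 1, so compatible.
    Write x = 0 + 9·t and substitute into x ≡ 5 (mod 8): 9·t ≡ 5 − 0 = 5 (mod 8).
    Reduce coefficients mod 8: 1·t ≡ 5 (mod 8).
    So t ≡ 5 (mod 8).
    Then x = 0 + 9·5 = 45, valid modulo lcm(9, 8) = 72: x ≡ 45 (mod 72).
  Combine with x ≡ 10 (mod 18): gcd(72, 18) = 18, and 10 - 45 = -35 is NOT divisible by 18.
    ⇒ system is inconsistent (no integer solution).

No solution (the system is inconsistent).


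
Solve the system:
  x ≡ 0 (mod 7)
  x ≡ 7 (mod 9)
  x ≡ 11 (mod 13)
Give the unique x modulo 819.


Moduli 7, 9, 13 are pairwise coprime; by CRT there is a unique solution modulo M = 7 · 9 · 13 = 819.
Solve pairwise, accumulating the modulus:
  Start with x ≡ 0 (mod 7).
  Combine with x ≡ 7 (mod 9): since gcd(7, 9) = 1, we get a unique residue mod 63.
    Write x = 0 + 7·t and substitute into x ≡ 7 (mod 9): 7·t ≡ 7 − 0 = 7 (mod 9).
    The inverse of 7 mod 9 is 4 (since 7·4 = 28 = 3·9 + 1), so t ≡ 4·7 = 28 ≡ 1 (mod 9).
    Then x = 0 + 7·1 = 7, valid modulo lcm(7, 9) = 63: x ≡ 7 (mod 63).
  Combine with x ≡ 11 (mod 13): since gcd(63, 13) = 1, we get a unique residue mod 819.
    Write x = 7 + 63·t and substitute into x ≡ 11 (mod 13): 63·t ≡ 11 − 7 = 4 (mod 13).
    Reduce coefficients mod 13: 11·t ≡ 4 (mod 13).
    The inverse of 11 mod 13 is 6 (since 11·6 = 66 = 5·13 + 1), so t ≡ 6·4 = 24 ≡ 11 (mod 13).
    Then x = 7 + 63·11 = 700, valid modulo lcm(63, 13) = 819: x ≡ 700 (mod 819).
Verify: 700 mod 7 = 0 ✓, 700 mod 9 = 7 ✓, 700 mod 13 = 11 ✓.

x ≡ 700 (mod 819).


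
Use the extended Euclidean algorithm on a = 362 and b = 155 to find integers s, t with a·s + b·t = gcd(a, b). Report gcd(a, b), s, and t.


Euclidean algorithm on (362, 155) — divide until remainder is 0:
  362 = 2 · 155 + 52
  155 = 2 · 52 + 51
  52 = 1 · 51 + 1
  51 = 51 · 1 + 0
gcd(362, 155) = 1.
Track Bezout coefficients alongside the remainders: start with r₀ = 362 = a·1 + b·0 (s = 1, t = 0) and r₁ = 155 = a·0 + b·1 (s = 0, t = 1); each new remainder r_{k+1} = r_{k-1} − q_k·r_k inherits s_{k+1} = s_{k-1} − q_k·s_k, t_{k+1} = t_{k-1} − q_k·t_k, so r_k = a·s_k + b·t_k at every step:
  q = 2: r = 52, s = 1 − 2·0 = 1, t = 0 − 2·1 = -2  (check: 362·1 + 155·(-2) = 52)
  q = 2: r = 51, s = 0 − 2·1 = -2, t = 1 − 2·(-2) = 5  (check: 362·(-2) + 155·5 = 51)
  q = 1: r = 1, s = 1 − 1·(-2) = 3, t = -2 − 1·5 = -7  (check: 362·3 + 155·(-7) = 1)
The row with r = 1 (the gcd) gives the Bezout coefficients s = 3, t = -7.
Result: 362 · (3) + 155 · (-7) = 1.

gcd(362, 155) = 1; s = 3, t = -7 (check: 362·3 + 155·(-7) = 1).


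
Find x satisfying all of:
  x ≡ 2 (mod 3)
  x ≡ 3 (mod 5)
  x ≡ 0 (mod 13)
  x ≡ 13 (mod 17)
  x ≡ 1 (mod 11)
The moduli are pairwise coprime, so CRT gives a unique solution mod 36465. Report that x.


Product of moduli M = 3 · 5 · 13 · 17 · 11 = 36465.
Merge one congruence at a time:
  Start: x ≡ 2 (mod 3).
  Combine with x ≡ 3 (mod 5); new modulus lcm = 15.
    Write x = 2 + 3·t and substitute into x ≡ 3 (mod 5): 3·t ≡ 3 − 2 = 1 (mod 5).
    The inverse of 3 mod 5 is 2 (since 3·2 = 6 = 1·5 + 1), so t ≡ 2·1 = 2 ≡ 2 (mod 5).
    Then x = 2 + 3·2 = 8, valid modulo lcm(3, 5) = 15: x ≡ 8 (mod 15).
  Combine with x ≡ 0 (mod 13); new modulus lcm = 195.
    Write x = 8 + 15·t and substitute into x ≡ 0 (mod 13): 15·t ≡ 0 − 8 = -8 (mod 13).
    Reduce coefficients mod 13: 2·t ≡ 5 (mod 13).
    The inverse of 2 mod 13 is 7 (since 2·7 = 14 = 1·13 + 1), so t ≡ 7·5 = 35 ≡ 9 (mod 13).
    Then x = 8 + 15·9 = 143, valid modulo lcm(15, 13) = 195: x ≡ 143 (mod 195).
  Combine with x ≡ 13 (mod 17); new modulus lcm = 3315.
    Write x = 143 + 195·t and substitute into x ≡ 13 (mod 17): 195·t ≡ 13 − 143 = -130 (mod 17).
    Reduce coefficients mod 17: 8·t ≡ 6 (mod 17).
    The inverse of 8 mod 17 is 15 (since 8·15 = 120 = 7·17 + 1), so t ≡ 15·6 = 90 ≡ 5 (mod 17).
    Then x = 143 + 195·5 = 1118, valid modulo lcm(195, 17) = 3315: x ≡ 1118 (mod 3315).
  Combine with x ≡ 1 (mod 11); new modulus lcm = 36465.
    Write x = 1118 + 3315·t and substitute into x ≡ 1 (mod 11): 3315·t ≡ 1 − 1118 = -1117 (mod 11).
    Reduce coefficients mod 11: 4·t ≡ 5 (mod 11).
    The inverse of 4 mod 11 is 3 (since 4·3 = 12 = 1·11 + 1), so t ≡ 3·5 = 15 ≡ 4 (mod 11).
    Then x = 1118 + 3315·4 = 14378, valid modulo lcm(3315, 11) = 36465: x ≡ 14378 (mod 36465).
Verify against each original: 14378 mod 3 = 2, 14378 mod 5 = 3, 14378 mod 13 = 0, 14378 mod 17 = 13, 14378 mod 11 = 1.

x ≡ 14378 (mod 36465).


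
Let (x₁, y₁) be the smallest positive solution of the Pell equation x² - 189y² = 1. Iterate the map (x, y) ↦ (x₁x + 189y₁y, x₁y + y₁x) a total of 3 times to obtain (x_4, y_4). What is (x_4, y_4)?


Step 1: Find the fundamental solution (x₁, y₁) of x² - 189y² = 1.
  Expand √189 as a continued fraction. a₀ = ⌊√189⌋ = 13; iterate m_{k+1} = d_k·a_k − m_k, d_{k+1} = (189 − m_{k+1}²)/d_k, a_{k+1} = ⌊(a₀ + m_{k+1})/d_{k+1}⌋ (starting m₀ = 0, d₀ = 1), with convergents p_k = a_k·p_{k-1} + p_{k-2}, q_k = a_k·q_{k-1} + q_{k-2} (p₋₁ = 1, q₋₁ = 0):
  k = 0: a₀ = 13; p₀/q₀ = 13/1; p₀² − 189·q₀² = 169 − 189 = -20.
  k = 1: m = 13, d = 20, a = ⌊(13 + 13)/20⌋ = 1; p/q = (1·13 + 1)/(1·1 + 0) = 14/1; p² − 189·q² = 196 − 189 = 7.
  k = 2: m = 7, d = 7, a = ⌊(13 + 7)/7⌋ = 2; p/q = (2·14 + 13)/(2·1 + 1) = 41/3; p² − 189·q² = 1681 − 1701 = -20.
  k = 3: m = 7, d = 20, a = ⌊(13 + 7)/20⌋ = 1; p/q = (1·41 + 14)/(1·3 + 1) = 55/4; p² − 189·q² = 3025 − 3024 = 1.
  The first convergent with p² − 189·q² = 1 gives the fundamental solution (x₁, y₁) = (55, 4).
Step 2: Apply the recurrence (x_{n+1}, y_{n+1}) = (x₁x_n + 189y₁y_n, x₁y_n + y₁x_n) repeatedly.
  From (x_1, y_1) = (55, 4): x_2 = 55·55 + 189·4·4 = 6049; y_2 = 55·4 + 4·55 = 440.
  From (x_2, y_2) = (6049, 440): x_3 = 55·6049 + 189·4·440 = 665335; y_3 = 55·440 + 4·6049 = 48396.
  From (x_3, y_3) = (665335, 48396): x_4 = 55·665335 + 189·4·48396 = 73180801; y_4 = 55·48396 + 4·665335 = 5323120.
Step 3: Verify x_4² - 189·y_4² = 5355429635001601 - 5355429635001600 = 1 (should be 1). ✓

(x_1, y_1) = (55, 4); (x_4, y_4) = (73180801, 5323120).


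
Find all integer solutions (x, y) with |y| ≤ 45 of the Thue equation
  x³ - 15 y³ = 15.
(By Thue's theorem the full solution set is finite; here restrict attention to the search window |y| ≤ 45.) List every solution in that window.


The equation is x³ - 15y³ = 15. For fixed y, x³ = 15·y³ + 15, so a solution requires the RHS to be a perfect cube.
Strategy: iterate y from -45 to 45, compute RHS = 15·y³ + 15, and check whether it is a (positive or negative) perfect cube.
Check small values of y:
  y = 0: RHS = 15 is not a perfect cube.
  y = 1: RHS = 30 is not a perfect cube.
  y = -1: RHS = 0 = (0)³ ⇒ x = 0 works.
  y = 2: RHS = 135 is not a perfect cube.
  y = -2: RHS = -105 is not a perfect cube.
  y = 3: RHS = 420 is not a perfect cube.
  y = -3: RHS = -390 is not a perfect cube.
Continuing the search up to |y| = 45 finds no further solutions beyond those listed.
Collected solutions: (0, -1).

Solutions (with |y| ≤ 45): (0, -1).


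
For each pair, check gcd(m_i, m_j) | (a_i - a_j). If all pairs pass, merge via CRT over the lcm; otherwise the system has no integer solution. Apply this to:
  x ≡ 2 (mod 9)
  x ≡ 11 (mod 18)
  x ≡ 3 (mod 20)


Moduli 9, 18, 20 are not pairwise coprime, so CRT works modulo lcm(m_i) when all pairwise compatibility conditions hold.
Pairwise compatibility: gcd(m_i, m_j) must divide a_i - a_j for every pair.
Merge one congruence at a time:
  Start: x ≡ 2 (mod 9).
  Combine with x ≡ 11 (mod 18): gcd(9, 18) = 9; 11 - 2 = 9, which IS divisible by 9, so compatible.
    Write x = 2 + 9·t and substitute into x ≡ 11 (mod 18): 9·t ≡ 11 − 2 = 9 (mod 18).
    Divide the congruence (and modulus) by g = 9: 1·t ≡ 1 (mod 2).
    So t ≡ 1 (mod 2).
    Then x = 2 + 9·1 = 11, valid modulo lcm(9, 18) = 18: x ≡ 11 (mod 18).
  Combine with x ≡ 3 (mod 20): gcd(18, 20) = 2; 3 - 11 = -8, which IS divisible by 2, so compatible.
    Write x = 11 + 18·t and substitute into x ≡ 3 (mod 20): 18·t ≡ 3 − 11 = -8 (mod 20).
    Divide the congruence (and modulus) by g = 2: 9·t ≡ -4 (mod 10).
    Reduce coefficients mod 10: 9·t ≡ 6 (mod 10).
    The inverse of 9 mod 10 is 9 (since 9·9 = 81 = 8·10 + 1), so t ≡ 9·6 = 54 ≡ 4 (mod 10).
    Then x = 11 + 18·4 = 83, valid modulo lcm(18, 20) = 180: x ≡ 83 (mod 180).
Verify: 83 mod 9 = 2, 83 mod 18 = 11, 83 mod 20 = 3.

x ≡ 83 (mod 180).


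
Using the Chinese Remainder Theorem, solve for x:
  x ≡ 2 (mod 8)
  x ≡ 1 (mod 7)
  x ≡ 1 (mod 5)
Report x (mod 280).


Moduli 8, 7, 5 are pairwise coprime; by CRT there is a unique solution modulo M = 8 · 7 · 5 = 280.
Solve pairwise, accumulating the modulus:
  Start with x ≡ 2 (mod 8).
  Combine with x ≡ 1 (mod 7): since gcd(8, 7) = 1, we get a unique residue mod 56.
    Write x = 2 + 8·t and substitute into x ≡ 1 (mod 7): 8·t ≡ 1 − 2 = -1 (mod 7).
    Reduce coefficients mod 7: 1·t ≡ 6 (mod 7).
    So t ≡ 6 (mod 7).
    Then x = 2 + 8·6 = 50, valid modulo lcm(8, 7) = 56: x ≡ 50 (mod 56).
  Combine with x ≡ 1 (mod 5): since gcd(56, 5) = 1, we get a unique residue mod 280.
    Write x = 50 + 56·t and substitute into x ≡ 1 (mod 5): 56·t ≡ 1 − 50 = -49 (mod 5).
    Reduce coefficients mod 5: 1·t ≡ 1 (mod 5).
    So t ≡ 1 (mod 5).
    Then x = 50 + 56·1 = 106, valid modulo lcm(56, 5) = 280: x ≡ 106 (mod 280).
Verify: 106 mod 8 = 2 ✓, 106 mod 7 = 1 ✓, 106 mod 5 = 1 ✓.

x ≡ 106 (mod 280).


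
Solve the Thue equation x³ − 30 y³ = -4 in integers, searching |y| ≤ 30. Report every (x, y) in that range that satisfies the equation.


The equation is x³ - 30y³ = -4. For fixed y, x³ = 30·y³ − 4, so a solution requires the RHS to be a perfect cube.
Strategy: iterate y from -30 to 30, compute RHS = 30·y³ − 4, and check whether it is a (positive or negative) perfect cube.
Check small values of y:
  y = 0: RHS = -4 is not a perfect cube.
  y = 1: RHS = 26 is not a perfect cube.
  y = -1: RHS = -34 is not a perfect cube.
  y = 2: RHS = 236 is not a perfect cube.
  y = -2: RHS = -244 is not a perfect cube.
  y = 3: RHS = 806 is not a perfect cube.
  y = -3: RHS = -814 is not a perfect cube.
Continuing the search up to |y| = 30 finds no solutions either.
No (x, y) in the scanned range satisfies the equation.

No integer solutions with |y| ≤ 30.


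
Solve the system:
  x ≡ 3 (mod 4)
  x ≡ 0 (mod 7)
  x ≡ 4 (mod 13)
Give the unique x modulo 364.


Moduli 4, 7, 13 are pairwise coprime; by CRT there is a unique solution modulo M = 4 · 7 · 13 = 364.
Solve pairwise, accumulating the modulus:
  Start with x ≡ 3 (mod 4).
  Combine with x ≡ 0 (mod 7): since gcd(4, 7) = 1, we get a unique residue mod 28.
    Write x = 3 + 4·t and substitute into x ≡ 0 (mod 7): 4·t ≡ 0 − 3 = -3 (mod 7).
    Reduce coefficients mod 7: 4·t ≡ 4 (mod 7).
    The inverse of 4 mod 7 is 2 (since 4·2 = 8 = 1·7 + 1), so t ≡ 2·4 = 8 ≡ 1 (mod 7).
    Then x = 3 + 4·1 = 7, valid modulo lcm(4, 7) = 28: x ≡ 7 (mod 28).
  Combine with x ≡ 4 (mod 13): since gcd(28, 13) = 1, we get a unique residue mod 364.
    Write x = 7 + 28·t and substitute into x ≡ 4 (mod 13): 28·t ≡ 4 − 7 = -3 (mod 13).
    Reduce coefficients mod 13: 2·t ≡ 10 (mod 13).
    The inverse of 2 mod 13 is 7 (since 2·7 = 14 = 1·13 + 1), so t ≡ 7·10 = 70 ≡ 5 (mod 13).
    Then x = 7 + 28·5 = 147, valid modulo lcm(28, 13) = 364: x ≡ 147 (mod 364).
Verify: 147 mod 4 = 3 ✓, 147 mod 7 = 0 ✓, 147 mod 13 = 4 ✓.

x ≡ 147 (mod 364).


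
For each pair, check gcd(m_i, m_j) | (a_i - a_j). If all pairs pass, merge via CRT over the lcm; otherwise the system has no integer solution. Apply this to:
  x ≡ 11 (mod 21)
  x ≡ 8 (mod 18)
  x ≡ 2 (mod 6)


Moduli 21, 18, 6 are not pairwise coprime, so CRT works modulo lcm(m_i) when all pairwise compatibility conditions hold.
Pairwise compatibility: gcd(m_i, m_j) must divide a_i - a_j for every pair.
Merge one congruence at a time:
  Start: x ≡ 11 (mod 21).
  Combine with x ≡ 8 (mod 18): gcd(21, 18) = 3; 8 - 11 = -3, which IS divisible by 3, so compatible.
    Write x = 11 + 21·t and substitute into x ≡ 8 (mod 18): 21·t ≡ 8 − 11 = -3 (mod 18).
    Divide the congruence (and modulus) by g = 3: 7·t ≡ -1 (mod 6).
    Reduce coefficients mod 6: 1·t ≡ 5 (mod 6).
    So t ≡ 5 (mod 6).
    Then x = 11 + 21·5 = 116, valid modulo lcm(21, 18) = 126: x ≡ 116 (mod 126).
  Combine with x ≡ 2 (mod 6): gcd(126, 6) = 6; 2 - 116 = -114, which IS divisible by 6, so compatible.
    Write x = 116 + 126·t and substitute into x ≡ 2 (mod 6): 126·t ≡ 2 − 116 = -114 (mod 6).
    Divide the congruence (and modulus) by g = 6: 21·t ≡ -19 (mod 1).
    Modulo 1 every t works; take t = 0.
    Then x = 116 + 126·0 = 116, valid modulo lcm(126, 6) = 126: x ≡ 116 (mod 126).
Verify: 116 mod 21 = 11, 116 mod 18 = 8, 116 mod 6 = 2.

x ≡ 116 (mod 126).


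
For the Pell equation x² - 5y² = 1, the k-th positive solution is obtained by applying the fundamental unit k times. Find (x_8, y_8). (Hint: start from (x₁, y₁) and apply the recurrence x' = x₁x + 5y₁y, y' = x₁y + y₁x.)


Step 1: Find the fundamental solution (x₁, y₁) of x² - 5y² = 1.
  Expand √5 as a continued fraction. a₀ = ⌊√5⌋ = 2; iterate m_{k+1} = d_k·a_k − m_k, d_{k+1} = (5 − m_{k+1}²)/d_k, a_{k+1} = ⌊(a₀ + m_{k+1})/d_{k+1}⌋ (starting m₀ = 0, d₀ = 1), with convergents p_k = a_k·p_{k-1} + p_{k-2}, q_k = a_k·q_{k-1} + q_{k-2} (p₋₁ = 1, q₋₁ = 0):
  k = 0: a₀ = 2; p₀/q₀ = 2/1; p₀² − 5·q₀² = 4 − 5 = -1.
  k = 1: m = 2, d = 1, a = ⌊(2 + 2)/1⌋ = 4; p/q = (4·2 + 1)/(4·1 + 0) = 9/4; p² − 5·q² = 81 − 80 = 1.
  The first convergent with p² − 5·q² = 1 gives the fundamental solution (x₁, y₁) = (9, 4).
Step 2: Apply the recurrence (x_{n+1}, y_{n+1}) = (x₁x_n + 5y₁y_n, x₁y_n + y₁x_n) repeatedly.
  From (x_1, y_1) = (9, 4): x_2 = 9·9 + 5·4·4 = 161; y_2 = 9·4 + 4·9 = 72.
  From (x_2, y_2) = (161, 72): x_3 = 9·161 + 5·4·72 = 2889; y_3 = 9·72 + 4·161 = 1292.
  From (x_3, y_3) = (2889, 1292): x_4 = 9·2889 + 5·4·1292 = 51841; y_4 = 9·1292 + 4·2889 = 23184.
  From (x_4, y_4) = (51841, 23184): x_5 = 9·51841 + 5·4·23184 = 930249; y_5 = 9·23184 + 4·51841 = 416020.
  From (x_5, y_5) = (930249, 416020): x_6 = 9·930249 + 5·4·416020 = 16692641; y_6 = 9·416020 + 4·930249 = 7465176.
  From (x_6, y_6) = (16692641, 7465176): x_7 = 9·16692641 + 5·4·7465176 = 299537289; y_7 = 9·7465176 + 4·16692641 = 133957148.
  From (x_7, y_7) = (299537289, 133957148): x_8 = 9·299537289 + 5·4·133957148 = 5374978561; y_8 = 9·133957148 + 4·299537289 = 2403763488.
Step 3: Verify x_8² - 5·y_8² = 28890394531209630721 - 28890394531209630720 = 1 (should be 1). ✓

(x_1, y_1) = (9, 4); (x_8, y_8) = (5374978561, 2403763488).


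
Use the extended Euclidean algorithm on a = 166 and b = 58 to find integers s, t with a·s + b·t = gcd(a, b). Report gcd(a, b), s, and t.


Euclidean algorithm on (166, 58) — divide until remainder is 0:
  166 = 2 · 58 + 50
  58 = 1 · 50 + 8
  50 = 6 · 8 + 2
  8 = 4 · 2 + 0
gcd(166, 58) = 2.
Track Bezout coefficients alongside the remainders: start with r₀ = 166 = a·1 + b·0 (s = 1, t = 0) and r₁ = 58 = a·0 + b·1 (s = 0, t = 1); each new remainder r_{k+1} = r_{k-1} − q_k·r_k inherits s_{k+1} = s_{k-1} − q_k·s_k, t_{k+1} = t_{k-1} − q_k·t_k, so r_k = a·s_k + b·t_k at every step:
  q = 2: r = 50, s = 1 − 2·0 = 1, t = 0 − 2·1 = -2  (check: 166·1 + 58·(-2) = 50)
  q = 1: r = 8, s = 0 − 1·1 = -1, t = 1 − 1·(-2) = 3  (check: 166·(-1) + 58·3 = 8)
  q = 6: r = 2, s = 1 − 6·(-1) = 7, t = -2 − 6·3 = -20  (check: 166·7 + 58·(-20) = 2)
The row with r = 2 (the gcd) gives the Bezout coefficients s = 7, t = -20.
Result: 166 · (7) + 58 · (-20) = 2.

gcd(166, 58) = 2; s = 7, t = -20 (check: 166·7 + 58·(-20) = 2).


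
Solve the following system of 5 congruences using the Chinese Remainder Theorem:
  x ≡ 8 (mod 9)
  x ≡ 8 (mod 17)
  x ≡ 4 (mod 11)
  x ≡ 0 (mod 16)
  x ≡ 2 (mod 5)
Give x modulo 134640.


Product of moduli M = 9 · 17 · 11 · 16 · 5 = 134640.
Merge one congruence at a time:
  Start: x ≡ 8 (mod 9).
  Combine with x ≡ 8 (mod 17); new modulus lcm = 153.
    Write x = 8 + 9·t and substitute into x ≡ 8 (mod 17): 9·t ≡ 8 − 8 = 0 (mod 17).
    The inverse of 9 mod 17 is 2 (since 9·2 = 18 = 1·17 + 1), so t ≡ 2·0 = 0 ≡ 0 (mod 17).
    Then x = 8 + 9·0 = 8, valid modulo lcm(9, 17) = 153: x ≡ 8 (mod 153).
  Combine with x ≡ 4 (mod 11); new modulus lcm = 1683.
    Write x = 8 + 153·t and substitute into x ≡ 4 (mod 11): 153·t ≡ 4 − 8 = -4 (mod 11).
    Reduce coefficients mod 11: 10·t ≡ 7 (mod 11).
    The inverse of 10 mod 11 is 10 (since 10·10 = 100 = 9·11 + 1), so t ≡ 10·7 = 70 ≡ 4 (mod 11).
    Then x = 8 + 153·4 = 620, valid modulo lcm(153, 11) = 1683: x ≡ 620 (mod 1683).
  Combine with x ≡ 0 (mod 16); new modulus lcm = 26928.
    Write x = 620 + 1683·t and substitute into x ≡ 0 (mod 16): 1683·t ≡ 0 − 620 = -620 (mod 16).
    Reduce coefficients mod 16: 3·t ≡ 4 (mod 16).
    The inverse of 3 mod 16 is 11 (since 3·11 = 33 = 2·16 + 1), so t ≡ 11·4 = 44 ≡ 12 (mod 16).
    Then x = 620 + 1683·12 = 20816, valid modulo lcm(1683, 16) = 26928: x ≡ 20816 (mod 26928).
  Combine with x ≡ 2 (mod 5); new modulus lcm = 134640.
    Write x = 20816 + 26928·t and substitute into x ≡ 2 (mod 5): 26928·t ≡ 2 − 20816 = -20814 (mod 5).
    Reduce coefficients mod 5: 3·t ≡ 1 (mod 5).
    The inverse of 3 mod 5 is 2 (since 3·2 = 6 = 1·5 + 1), so t ≡ 2·1 = 2 ≡ 2 (mod 5).
    Then x = 20816 + 26928·2 = 74672, valid modulo lcm(26928, 5) = 134640: x ≡ 74672 (mod 134640).
Verify against each original: 74672 mod 9 = 8, 74672 mod 17 = 8, 74672 mod 11 = 4, 74672 mod 16 = 0, 74672 mod 5 = 2.

x ≡ 74672 (mod 134640).


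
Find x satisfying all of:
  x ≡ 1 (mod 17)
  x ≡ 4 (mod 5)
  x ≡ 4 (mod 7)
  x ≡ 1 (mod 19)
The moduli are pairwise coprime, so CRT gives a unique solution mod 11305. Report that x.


Product of moduli M = 17 · 5 · 7 · 19 = 11305.
Merge one congruence at a time:
  Start: x ≡ 1 (mod 17).
  Combine with x ≡ 4 (mod 5); new modulus lcm = 85.
    Write x = 1 + 17·t and substitute into x ≡ 4 (mod 5): 17·t ≡ 4 − 1 = 3 (mod 5).
    Reduce coefficients mod 5: 2·t ≡ 3 (mod 5).
    The inverse of 2 mod 5 is 3 (since 2·3 = 6 = 1·5 + 1), so t ≡ 3·3 = 9 ≡ 4 (mod 5).
    Then x = 1 + 17·4 = 69, valid modulo lcm(17, 5) = 85: x ≡ 69 (mod 85).
  Combine with x ≡ 4 (mod 7); new modulus lcm = 595.
    Write x = 69 + 85·t and substitute into x ≡ 4 (mod 7): 85·t ≡ 4 − 69 = -65 (mod 7).
    Reduce coefficients mod 7: 1·t ≡ 5 (mod 7).
    So t ≡ 5 (mod 7).
    Then x = 69 + 85·5 = 494, valid modulo lcm(85, 7) = 595: x ≡ 494 (mod 595).
  Combine with x ≡ 1 (mod 19); new modulus lcm = 11305.
    Write x = 494 + 595·t and substitute into x ≡ 1 (mod 19): 595·t ≡ 1 − 494 = -493 (mod 19).
    Reduce coefficients mod 19: 6·t ≡ 1 (mod 19).
    The inverse of 6 mod 19 is 16 (since 6·16 = 96 = 5·19 + 1), so t ≡ 16·1 = 16 ≡ 16 (mod 19).
    Then x = 494 + 595·16 = 10014, valid modulo lcm(595, 19) = 11305: x ≡ 10014 (mod 11305).
Verify against each original: 10014 mod 17 = 1, 10014 mod 5 = 4, 10014 mod 7 = 4, 10014 mod 19 = 1.

x ≡ 10014 (mod 11305).


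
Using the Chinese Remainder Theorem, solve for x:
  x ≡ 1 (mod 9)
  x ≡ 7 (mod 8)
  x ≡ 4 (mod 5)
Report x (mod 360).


Moduli 9, 8, 5 are pairwise coprime; by CRT there is a unique solution modulo M = 9 · 8 · 5 = 360.
Solve pairwise, accumulating the modulus:
  Start with x ≡ 1 (mod 9).
  Combine with x ≡ 7 (mod 8): since gcd(9, 8) = 1, we get a unique residue mod 72.
    Write x = 1 + 9·t and substitute into x ≡ 7 (mod 8): 9·t ≡ 7 − 1 = 6 (mod 8).
    Reduce coefficients mod 8: 1·t ≡ 6 (mod 8).
    So t ≡ 6 (mod 8).
    Then x = 1 + 9·6 = 55, valid modulo lcm(9, 8) = 72: x ≡ 55 (mod 72).
  Combine with x ≡ 4 (mod 5): since gcd(72, 5) = 1, we get a unique residue mod 360.
    Write x = 55 + 72·t and substitute into x ≡ 4 (mod 5): 72·t ≡ 4 − 55 = -51 (mod 5).
    Reduce coefficients mod 5: 2·t ≡ 4 (mod 5).
    The inverse of 2 mod 5 is 3 (since 2·3 = 6 = 1·5 + 1), so t ≡ 3·4 = 12 ≡ 2 (mod 5).
    Then x = 55 + 72·2 = 199, valid modulo lcm(72, 5) = 360: x ≡ 199 (mod 360).
Verify: 199 mod 9 = 1 ✓, 199 mod 8 = 7 ✓, 199 mod 5 = 4 ✓.

x ≡ 199 (mod 360).


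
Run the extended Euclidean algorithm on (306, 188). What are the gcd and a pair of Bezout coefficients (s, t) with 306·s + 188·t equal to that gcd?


Euclidean algorithm on (306, 188) — divide until remainder is 0:
  306 = 1 · 188 + 118
  188 = 1 · 118 + 70
  118 = 1 · 70 + 48
  70 = 1 · 48 + 22
  48 = 2 · 22 + 4
  22 = 5 · 4 + 2
  4 = 2 · 2 + 0
gcd(306, 188) = 2.
Track Bezout coefficients alongside the remainders: start with r₀ = 306 = a·1 + b·0 (s = 1, t = 0) and r₁ = 188 = a·0 + b·1 (s = 0, t = 1); each new remainder r_{k+1} = r_{k-1} − q_k·r_k inherits s_{k+1} = s_{k-1} − q_k·s_k, t_{k+1} = t_{k-1} − q_k·t_k, so r_k = a·s_k + b·t_k at every step:
  q = 1: r = 118, s = 1 − 1·0 = 1, t = 0 − 1·1 = -1  (check: 306·1 + 188·(-1) = 118)
  q = 1: r = 70, s = 0 − 1·1 = -1, t = 1 − 1·(-1) = 2  (check: 306·(-1) + 188·2 = 70)
  q = 1: r = 48, s = 1 − 1·(-1) = 2, t = -1 − 1·2 = -3  (check: 306·2 + 188·(-3) = 48)
  q = 1: r = 22, s = -1 − 1·2 = -3, t = 2 − 1·(-3) = 5  (check: 306·(-3) + 188·5 = 22)
  q = 2: r = 4, s = 2 − 2·(-3) = 8, t = -3 − 2·5 = -13  (check: 306·8 + 188·(-13) = 4)
  q = 5: r = 2, s = -3 − 5·8 = -43, t = 5 − 5·(-13) = 70  (check: 306·(-43) + 188·70 = 2)
The row with r = 2 (the gcd) gives the Bezout coefficients s = -43, t = 70.
Result: 306 · (-43) + 188 · (70) = 2.

gcd(306, 188) = 2; s = -43, t = 70 (check: 306·(-43) + 188·70 = 2).


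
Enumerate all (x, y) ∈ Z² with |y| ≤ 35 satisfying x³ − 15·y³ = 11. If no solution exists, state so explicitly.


The equation is x³ - 15y³ = 11. For fixed y, x³ = 15·y³ + 11, so a solution requires the RHS to be a perfect cube.
Strategy: iterate y from -35 to 35, compute RHS = 15·y³ + 11, and check whether it is a (positive or negative) perfect cube.
Check small values of y:
  y = 0: RHS = 11 is not a perfect cube.
  y = 1: RHS = 26 is not a perfect cube.
  y = -1: RHS = -4 is not a perfect cube.
  y = 2: RHS = 131 is not a perfect cube.
  y = -2: RHS = -109 is not a perfect cube.
  y = 3: RHS = 416 is not a perfect cube.
  y = -3: RHS = -394 is not a perfect cube.
Continuing the search up to |y| = 35 finds no solutions either.
No (x, y) in the scanned range satisfies the equation.

No integer solutions with |y| ≤ 35.


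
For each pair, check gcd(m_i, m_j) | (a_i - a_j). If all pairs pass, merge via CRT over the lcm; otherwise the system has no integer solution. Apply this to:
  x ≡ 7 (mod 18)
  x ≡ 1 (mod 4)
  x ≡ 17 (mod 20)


Moduli 18, 4, 20 are not pairwise coprime, so CRT works modulo lcm(m_i) when all pairwise compatibility conditions hold.
Pairwise compatibility: gcd(m_i, m_j) must divide a_i - a_j for every pair.
Merge one congruence at a time:
  Start: x ≡ 7 (mod 18).
  Combine with x ≡ 1 (mod 4): gcd(18, 4) = 2; 1 - 7 = -6, which IS divisible by 2, so compatible.
    Write x = 7 + 18·t and substitute into x ≡ 1 (mod 4): 18·t ≡ 1 − 7 = -6 (mod 4).
    Divide the congruence (and modulus) by g = 2: 9·t ≡ -3 (mod 2).
    Reduce coefficients mod 2: 1·t ≡ 1 (mod 2).
    So t ≡ 1 (mod 2).
    Then x = 7 + 18·1 = 25, valid modulo lcm(18, 4) = 36: x ≡ 25 (mod 36).
  Combine with x ≡ 17 (mod 20): gcd(36, 20) = 4; 17 - 25 = -8, which IS divisible by 4, so compatible.
    Write x = 25 + 36·t and substitute into x ≡ 17 (mod 20): 36·t ≡ 17 − 25 = -8 (mod 20).
    Divide the congruence (and modulus) by g = 4: 9·t ≡ -2 (mod 5).
    Reduce coefficients mod 5: 4·t ≡ 3 (mod 5).
    The inverse of 4 mod 5 is 4 (since 4·4 = 16 = 3·5 + 1), so t ≡ 4·3 = 12 ≡ 2 (mod 5).
    Then x = 25 + 36·2 = 97, valid modulo lcm(36, 20) = 180: x ≡ 97 (mod 180).
Verify: 97 mod 18 = 7, 97 mod 4 = 1, 97 mod 20 = 17.

x ≡ 97 (mod 180).


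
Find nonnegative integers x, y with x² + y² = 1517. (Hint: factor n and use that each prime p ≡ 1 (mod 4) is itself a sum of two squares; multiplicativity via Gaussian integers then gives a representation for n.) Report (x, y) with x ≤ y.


Step 1: Factor n = 1517 = 37 · 41.
Step 2: Check the mod-4 condition on each prime factor: 37 ≡ 1 (mod 4), exponent 1; 41 ≡ 1 (mod 4), exponent 1.
All primes ≡ 3 (mod 4) appear to even exponent (or don't appear), so by the two-squares theorem n IS expressible as a sum of two squares.
Step 3: Build a representation. Here n = 37 · 41 is a product of primes ≡ 1 (mod 4). Each prime p ≡ 1 (mod 4) is itself a sum of two squares; find a² by testing p − a² for a perfect square:
  37: 37 − 1² = 36 = 6² ⇒ 37 = 1² + 6².
  41: 41 − 1² = 40, 41 − 2² = 37, 41 − 3² = 32, 41 − 4² = 25 = 5² ⇒ 41 = 4² + 5².
  Combine using the Brahmagupta–Fibonacci identity (a² + b²)(c² + d²) = (ac − bd)² + (ad + bc)² = (ac + bd)² + (ad − bc)²:
  37 · 41 = 1517: from (1² + 6²)(4² + 5²), take (1·4 − 6·5, 1·5 + 6·4) = (4 − 30, 5 + 24) = (-26, 29); dropping signs (only squares matter) gives (26, 29); check 26² + 29² = 676 + 841 = 1517 ✓.
Step 4: Order so x ≤ y and verify: 26² + 29² = 676 + 841 = 1517 = n. ✓

n = 1517 = 26² + 29² (one valid representation with x ≤ y).


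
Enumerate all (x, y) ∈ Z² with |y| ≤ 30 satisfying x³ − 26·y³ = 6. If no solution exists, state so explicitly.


The equation is x³ - 26y³ = 6. For fixed y, x³ = 26·y³ + 6, so a solution requires the RHS to be a perfect cube.
Strategy: iterate y from -30 to 30, compute RHS = 26·y³ + 6, and check whether it is a (positive or negative) perfect cube.
Check small values of y:
  y = 0: RHS = 6 is not a perfect cube.
  y = 1: RHS = 32 is not a perfect cube.
  y = -1: RHS = -20 is not a perfect cube.
  y = 2: RHS = 214 is not a perfect cube.
  y = -2: RHS = -202 is not a perfect cube.
  y = 3: RHS = 708 is not a perfect cube.
  y = -3: RHS = -696 is not a perfect cube.
Continuing the search up to |y| = 30 finds no solutions either.
No (x, y) in the scanned range satisfies the equation.

No integer solutions with |y| ≤ 30.


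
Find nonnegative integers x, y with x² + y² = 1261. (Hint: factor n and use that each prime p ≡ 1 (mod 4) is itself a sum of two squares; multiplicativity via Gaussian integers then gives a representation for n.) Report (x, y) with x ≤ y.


Step 1: Factor n = 1261 = 13 · 97.
Step 2: Check the mod-4 condition on each prime factor: 13 ≡ 1 (mod 4), exponent 1; 97 ≡ 1 (mod 4), exponent 1.
All primes ≡ 3 (mod 4) appear to even exponent (or don't appear), so by the two-squares theorem n IS expressible as a sum of two squares.
Step 3: Build a representation. Here n = 13 · 97 is a product of primes ≡ 1 (mod 4). Each prime p ≡ 1 (mod 4) is itself a sum of two squares; find a² by testing p − a² for a perfect square:
  13: 13 − 1² = 12, 13 − 2² = 9 = 3² ⇒ 13 = 2² + 3².
  97: 97 − 1² = 96, 97 − 2² = 93, 97 − 3² = 88, 97 − 4² = 81 = 9² ⇒ 97 = 4² + 9².
  Combine using the Brahmagupta–Fibonacci identity (a² + b²)(c² + d²) = (ac − bd)² + (ad + bc)² = (ac + bd)² + (ad − bc)²:
  13 · 97 = 1261: from (2² + 3²)(4² + 9²), take (2·4 − 3·9, 2·9 + 3·4) = (8 − 27, 18 + 12) = (-19, 30); dropping signs (only squares matter) gives (19, 30); check 19² + 30² = 361 + 900 = 1261 ✓.
Step 4: Order so x ≤ y and verify: 19² + 30² = 361 + 900 = 1261 = n. ✓

n = 1261 = 19² + 30² (one valid representation with x ≤ y).


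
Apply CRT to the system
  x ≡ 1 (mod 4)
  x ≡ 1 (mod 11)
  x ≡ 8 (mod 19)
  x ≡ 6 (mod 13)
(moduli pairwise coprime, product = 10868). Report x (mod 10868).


Product of moduli M = 4 · 11 · 19 · 13 = 10868.
Merge one congruence at a time:
  Start: x ≡ 1 (mod 4).
  Combine with x ≡ 1 (mod 11); new modulus lcm = 44.
    Write x = 1 + 4·t and substitute into x ≡ 1 (mod 11): 4·t ≡ 1 − 1 = 0 (mod 11).
    The inverse of 4 mod 11 is 3 (since 4·3 = 12 = 1·11 + 1), so t ≡ 3·0 = 0 ≡ 0 (mod 11).
    Then x = 1 + 4·0 = 1, valid modulo lcm(4, 11) = 44: x ≡ 1 (mod 44).
  Combine with x ≡ 8 (mod 19); new modulus lcm = 836.
    Write x = 1 + 44·t and substitute into x ≡ 8 (mod 19): 44·t ≡ 8 − 1 = 7 (mod 19).
    Reduce coefficients mod 19: 6·t ≡ 7 (mod 19).
    The inverse of 6 mod 19 is 16 (since 6·16 = 96 = 5·19 + 1), so t ≡ 16·7 = 112 ≡ 17 (mod 19).
    Then x = 1 + 44·17 = 749, valid modulo lcm(44, 19) = 836: x ≡ 749 (mod 836).
  Combine with x ≡ 6 (mod 13); new modulus lcm = 10868.
    Write x = 749 + 836·t and substitute into x ≡ 6 (mod 13): 836·t ≡ 6 − 749 = -743 (mod 13).
    Reduce coefficients mod 13: 4·t ≡ 11 (mod 13).
    The inverse of 4 mod 13 is 10 (since 4·10 = 40 = 3·13 + 1), so t ≡ 10·11 = 110 ≡ 6 (mod 13).
    Then x = 749 + 836·6 = 5765, valid modulo lcm(836, 13) = 10868: x ≡ 5765 (mod 10868).
Verify against each original: 5765 mod 4 = 1, 5765 mod 11 = 1, 5765 mod 19 = 8, 5765 mod 13 = 6.

x ≡ 5765 (mod 10868).


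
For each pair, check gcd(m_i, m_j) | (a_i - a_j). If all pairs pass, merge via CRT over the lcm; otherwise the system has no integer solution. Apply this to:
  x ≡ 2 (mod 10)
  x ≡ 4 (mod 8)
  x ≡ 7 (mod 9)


Moduli 10, 8, 9 are not pairwise coprime, so CRT works modulo lcm(m_i) when all pairwise compatibility conditions hold.
Pairwise compatibility: gcd(m_i, m_j) must divide a_i - a_j for every pair.
Merge one congruence at a time:
  Start: x ≡ 2 (mod 10).
  Combine with x ≡ 4 (mod 8): gcd(10, 8) = 2; 4 - 2 = 2, which IS divisible by 2, so compatible.
    Write x = 2 + 10·t and substitute into x ≡ 4 (mod 8): 10·t ≡ 4 − 2 = 2 (mod 8).
    Divide the congruence (and modulus) by g = 2: 5·t ≡ 1 (mod 4).
    Reduce coefficients mod 4: 1·t ≡ 1 (mod 4).
    So t ≡ 1 (mod 4).
    Then x = 2 + 10·1 = 12, valid modulo lcm(10, 8) = 40: x ≡ 12 (mod 40).
  Combine with x ≡ 7 (mod 9): gcd(40, 9) = 1; 7 - 12 = -5, which IS divisible by 1, so compatible.
    Write x = 12 + 40·t and substitute into x ≡ 7 (mod 9): 40·t ≡ 7 − 12 = -5 (mod 9).
    Reduce coefficients mod 9: 4·t ≡ 4 (mod 9).
    The inverse of 4 mod 9 is 7 (since 4·7 = 28 = 3·9 + 1), so t ≡ 7·4 = 28 ≡ 1 (mod 9).
    Then x = 12 + 40·1 = 52, valid modulo lcm(40, 9) = 360: x ≡ 52 (mod 360).
Verify: 52 mod 10 = 2, 52 mod 8 = 4, 52 mod 9 = 7.

x ≡ 52 (mod 360).


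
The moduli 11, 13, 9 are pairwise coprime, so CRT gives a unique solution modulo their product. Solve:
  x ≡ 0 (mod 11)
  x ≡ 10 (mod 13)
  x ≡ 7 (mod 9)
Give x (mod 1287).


Moduli 11, 13, 9 are pairwise coprime; by CRT there is a unique solution modulo M = 11 · 13 · 9 = 1287.
Solve pairwise, accumulating the modulus:
  Start with x ≡ 0 (mod 11).
  Combine with x ≡ 10 (mod 13): since gcd(11, 13) = 1, we get a unique residue mod 143.
    Write x = 0 + 11·t and substitute into x ≡ 10 (mod 13): 11·t ≡ 10 − 0 = 10 (mod 13).
    The inverse of 11 mod 13 is 6 (since 11·6 = 66 = 5·13 + 1), so t ≡ 6·10 = 60 ≡ 8 (mod 13).
    Then x = 0 + 11·8 = 88, valid modulo lcm(11, 13) = 143: x ≡ 88 (mod 143).
  Combine with x ≡ 7 (mod 9): since gcd(143, 9) = 1, we get a unique residue mod 1287.
    Write x = 88 + 143·t and substitute into x ≡ 7 (mod 9): 143·t ≡ 7 − 88 = -81 (mod 9).
    Reduce coefficients mod 9: 8·t ≡ 0 (mod 9).
    The inverse of 8 mod 9 is 8 (since 8·8 = 64 = 7·9 + 1), so t ≡ 8·0 = 0 ≡ 0 (mod 9).
    Then x = 88 + 143·0 = 88, valid modulo lcm(143, 9) = 1287: x ≡ 88 (mod 1287).
Verify: 88 mod 11 = 0 ✓, 88 mod 13 = 10 ✓, 88 mod 9 = 7 ✓.

x ≡ 88 (mod 1287).


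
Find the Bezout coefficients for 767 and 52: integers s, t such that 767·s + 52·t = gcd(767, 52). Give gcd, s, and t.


Euclidean algorithm on (767, 52) — divide until remainder is 0:
  767 = 14 · 52 + 39
  52 = 1 · 39 + 13
  39 = 3 · 13 + 0
gcd(767, 52) = 13.
Track Bezout coefficients alongside the remainders: start with r₀ = 767 = a·1 + b·0 (s = 1, t = 0) and r₁ = 52 = a·0 + b·1 (s = 0, t = 1); each new remainder r_{k+1} = r_{k-1} − q_k·r_k inherits s_{k+1} = s_{k-1} − q_k·s_k, t_{k+1} = t_{k-1} − q_k·t_k, so r_k = a·s_k + b·t_k at every step:
  q = 14: r = 39, s = 1 − 14·0 = 1, t = 0 − 14·1 = -14  (check: 767·1 + 52·(-14) = 39)
  q = 1: r = 13, s = 0 − 1·1 = -1, t = 1 − 1·(-14) = 15  (check: 767·(-1) + 52·15 = 13)
The row with r = 13 (the gcd) gives the Bezout coefficients s = -1, t = 15.
Result: 767 · (-1) + 52 · (15) = 13.

gcd(767, 52) = 13; s = -1, t = 15 (check: 767·(-1) + 52·15 = 13).


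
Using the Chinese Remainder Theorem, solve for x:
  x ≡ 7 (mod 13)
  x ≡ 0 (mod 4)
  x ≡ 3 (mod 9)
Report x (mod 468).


Moduli 13, 4, 9 are pairwise coprime; by CRT there is a unique solution modulo M = 13 · 4 · 9 = 468.
Solve pairwise, accumulating the modulus:
  Start with x ≡ 7 (mod 13).
  Combine with x ≡ 0 (mod 4): since gcd(13, 4) = 1, we get a unique residue mod 52.
    Write x = 7 + 13·t and substitute into x ≡ 0 (mod 4): 13·t ≡ 0 − 7 = -7 (mod 4).
    Reduce coefficients mod 4: 1·t ≡ 1 (mod 4).
    So t ≡ 1 (mod 4).
    Then x = 7 + 13·1 = 20, valid modulo lcm(13, 4) = 52: x ≡ 20 (mod 52).
  Combine with x ≡ 3 (mod 9): since gcd(52, 9) = 1, we get a unique residue mod 468.
    Write x = 20 + 52·t and substitute into x ≡ 3 (mod 9): 52·t ≡ 3 − 20 = -17 (mod 9).
    Reduce coefficients mod 9: 7·t ≡ 1 (mod 9).
    The inverse of 7 mod 9 is 4 (since 7·4 = 28 = 3·9 + 1), so t ≡ 4·1 = 4 ≡ 4 (mod 9).
    Then x = 20 + 52·4 = 228, valid modulo lcm(52, 9) = 468: x ≡ 228 (mod 468).
Verify: 228 mod 13 = 7 ✓, 228 mod 4 = 0 ✓, 228 mod 9 = 3 ✓.

x ≡ 228 (mod 468).


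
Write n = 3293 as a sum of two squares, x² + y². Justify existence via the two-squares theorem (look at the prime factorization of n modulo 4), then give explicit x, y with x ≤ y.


Step 1: Factor n = 3293 = 37 · 89.
Step 2: Check the mod-4 condition on each prime factor: 37 ≡ 1 (mod 4), exponent 1; 89 ≡ 1 (mod 4), exponent 1.
All primes ≡ 3 (mod 4) appear to even exponent (or don't appear), so by the two-squares theorem n IS expressible as a sum of two squares.
Step 3: Build a representation. Here n = 37 · 89 is a product of primes ≡ 1 (mod 4). Each prime p ≡ 1 (mod 4) is itself a sum of two squares; find a² by testing p − a² for a perfect square:
  37: 37 − 1² = 36 = 6² ⇒ 37 = 1² + 6².
  89: 89 − 1² = 88, 89 − 2² = 85, 89 − 3² = 80, 89 − 4² = 73, 89 − 5² = 64 = 8² ⇒ 89 = 5² + 8².
  Combine using the Brahmagupta–Fibonacci identity (a² + b²)(c² + d²) = (ac − bd)² + (ad + bc)² = (ac + bd)² + (ad − bc)²:
  37 · 89 = 3293: from (1² + 6²)(5² + 8²), take (1·5 − 6·8, 1·8 + 6·5) = (5 − 48, 8 + 30) = (-43, 38); dropping signs (only squares matter) gives (43, 38); check 43² + 38² = 1849 + 1444 = 3293 ✓.
Step 4: Order so x ≤ y and verify: 38² + 43² = 1444 + 1849 = 3293 = n. ✓

n = 3293 = 38² + 43² (one valid representation with x ≤ y).


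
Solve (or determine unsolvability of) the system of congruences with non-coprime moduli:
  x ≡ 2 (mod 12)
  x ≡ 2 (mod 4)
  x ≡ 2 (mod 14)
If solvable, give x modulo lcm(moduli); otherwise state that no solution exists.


Moduli 12, 4, 14 are not pairwise coprime, so CRT works modulo lcm(m_i) when all pairwise compatibility conditions hold.
Pairwise compatibility: gcd(m_i, m_j) must divide a_i - a_j for every pair.
Merge one congruence at a time:
  Start: x ≡ 2 (mod 12).
  Combine with x ≡ 2 (mod 4): gcd(12, 4) = 4; 2 - 2 = 0, which IS divisible by 4, so compatible.
    Write x = 2 + 12·t and substitute into x ≡ 2 (mod 4): 12·t ≡ 2 − 2 = 0 (mod 4).
    Divide the congruence (and modulus) by g = 4: 3·t ≡ 0 (mod 1).
    Modulo 1 every t works; take t = 0.
    Then x = 2 + 12·0 = 2, valid modulo lcm(12, 4) = 12: x ≡ 2 (mod 12).
  Combine with x ≡ 2 (mod 14): gcd(12, 14) = 2; 2 - 2 = 0, which IS divisible by 2, so compatible.
    Write x = 2 + 12·t and substitute into x ≡ 2 (mod 14): 12·t ≡ 2 − 2 = 0 (mod 14).
    Divide the congruence (and modulus) by g = 2: 6·t ≡ 0 (mod 7).
    The inverse of 6 mod 7 is 6 (since 6·6 = 36 = 5·7 + 1), so t ≡ 6·0 = 0 ≡ 0 (mod 7).
    Then x = 2 + 12·0 = 2, valid modulo lcm(12, 14) = 84: x ≡ 2 (mod 84).
Verify: 2 mod 12 = 2, 2 mod 4 = 2, 2 mod 14 = 2.

x ≡ 2 (mod 84).


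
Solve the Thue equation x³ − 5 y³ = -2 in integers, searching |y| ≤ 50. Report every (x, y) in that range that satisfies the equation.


The equation is x³ - 5y³ = -2. For fixed y, x³ = 5·y³ − 2, so a solution requires the RHS to be a perfect cube.
Strategy: iterate y from -50 to 50, compute RHS = 5·y³ − 2, and check whether it is a (positive or negative) perfect cube.
Check small values of y:
  y = 0: RHS = -2 is not a perfect cube.
  y = 1: RHS = 3 is not a perfect cube.
  y = -1: RHS = -7 is not a perfect cube.
  y = 2: RHS = 38 is not a perfect cube.
  y = -2: RHS = -42 is not a perfect cube.
  y = 3: RHS = 133 is not a perfect cube.
  y = -3: RHS = -137 is not a perfect cube.
Continuing the search up to |y| = 50 finds no solutions either.
No (x, y) in the scanned range satisfies the equation.

No integer solutions with |y| ≤ 50.
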